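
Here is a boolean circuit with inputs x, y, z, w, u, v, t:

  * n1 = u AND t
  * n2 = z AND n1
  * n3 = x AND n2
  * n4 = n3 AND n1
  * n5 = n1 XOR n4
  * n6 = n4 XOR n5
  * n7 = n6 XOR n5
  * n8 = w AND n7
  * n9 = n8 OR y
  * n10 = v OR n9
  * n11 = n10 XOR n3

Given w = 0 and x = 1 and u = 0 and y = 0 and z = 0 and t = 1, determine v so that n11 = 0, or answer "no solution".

v=0

n11 = n10 XOR n3 must be 0, so n10 and n3 are equal.
Check with w = 0 and x = 1 and u = 0 and y = 0 and z = 0 and t = 1 and v=0:
n1 = u AND t = 0 AND 1 = 0
n2 = z AND n1 = 0 AND 0 = 0
n3 = x AND n2 = 1 AND 0 = 0
n4 = n3 AND n1 = 0 AND 0 = 0
n5 = n1 XOR n4 = 0 XOR 0 = 0
n6 = n4 XOR n5 = 0 XOR 0 = 0
n7 = n6 XOR n5 = 0 XOR 0 = 0
n8 = w AND n7 = 0 AND 0 = 0
n9 = n8 OR y = 0 OR 0 = 0
n10 = v OR n9 = 0 OR 0 = 0
n11 = n10 XOR n3 = 0 XOR 0 = 0
So n11 = 0.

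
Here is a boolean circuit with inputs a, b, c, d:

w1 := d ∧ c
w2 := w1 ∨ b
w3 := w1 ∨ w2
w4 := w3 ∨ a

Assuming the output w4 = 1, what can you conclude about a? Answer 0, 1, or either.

Both values of a occur among assignments with w4 = 1:
  a=0: a=0, b=0, c=1, d=1
  a=1: a=1, b=0, c=0, d=0

either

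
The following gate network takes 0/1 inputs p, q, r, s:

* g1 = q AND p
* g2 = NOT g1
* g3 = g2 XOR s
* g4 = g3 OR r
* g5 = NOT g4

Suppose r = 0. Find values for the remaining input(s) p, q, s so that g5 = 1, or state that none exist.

Check with r = 0 and p=1, q=0, s=1:
g1 = q AND p = 0 AND 1 = 0
g2 = NOT g1 = NOT 0 = 1
g3 = g2 XOR s = 1 XOR 1 = 0
g4 = g3 OR r = 0 OR 0 = 0
g5 = NOT g4 = NOT 0 = 1
So g5 = 1.

p=1 q=0 s=1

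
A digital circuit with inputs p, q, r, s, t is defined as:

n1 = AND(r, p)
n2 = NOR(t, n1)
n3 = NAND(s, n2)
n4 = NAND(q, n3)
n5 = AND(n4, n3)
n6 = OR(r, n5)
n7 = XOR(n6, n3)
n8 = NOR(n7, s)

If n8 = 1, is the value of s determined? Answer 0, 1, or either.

0

n8 = NOR(n7, s) must be 1, so both n7 = 0 and s = 0.
n7 = XOR(n6, n3) must be 0, so n6 and n3 are equal.
Every assignment with n8 = 1 has s = 0; there are 12 such assignment(s).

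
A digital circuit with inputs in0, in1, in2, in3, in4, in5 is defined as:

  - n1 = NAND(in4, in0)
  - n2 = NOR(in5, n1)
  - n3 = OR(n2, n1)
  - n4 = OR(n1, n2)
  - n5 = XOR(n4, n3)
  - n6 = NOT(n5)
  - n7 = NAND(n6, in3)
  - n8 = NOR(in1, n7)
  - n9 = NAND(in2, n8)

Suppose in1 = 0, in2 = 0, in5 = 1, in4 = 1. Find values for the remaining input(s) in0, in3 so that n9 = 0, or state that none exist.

With in1 = 0, in2 = 0, in5 = 1, in4 = 1 fixed, none of the 4 settings of in0, in3 give n9 = 0.
For example, with in0=1, in3=0:
n1 = NAND(in4, in0) = NAND(1, 1) = 0
n2 = NOR(in5, n1) = NOR(1, 0) = 0
n3 = OR(n2, n1) = OR(0, 0) = 0
n4 = OR(n1, n2) = OR(0, 0) = 0
n5 = XOR(n4, n3) = XOR(0, 0) = 0
n6 = NOT(n5) = NOT 0 = 1
n7 = NAND(n6, in3) = NAND(1, 0) = 1
n8 = NOR(in1, n7) = NOR(0, 1) = 0
n9 = NAND(in2, n8) = NAND(0, 0) = 1
giving n9 = 1 ≠ 0.

no solution exists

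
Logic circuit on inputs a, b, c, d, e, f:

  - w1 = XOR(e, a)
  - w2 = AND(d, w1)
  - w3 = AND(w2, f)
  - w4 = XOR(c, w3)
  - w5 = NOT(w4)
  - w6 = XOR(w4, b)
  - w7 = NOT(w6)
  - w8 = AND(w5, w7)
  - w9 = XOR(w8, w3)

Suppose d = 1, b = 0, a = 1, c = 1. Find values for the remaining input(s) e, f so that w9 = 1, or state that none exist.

no solution exists

With d = 1, b = 0, a = 1, c = 1 fixed, none of the 4 settings of e, f give w9 = 1.
For example, with e=1, f=0:
w1 = XOR(e, a) = XOR(1, 1) = 0
w2 = AND(d, w1) = AND(1, 0) = 0
w3 = AND(w2, f) = AND(0, 0) = 0
w4 = XOR(c, w3) = XOR(1, 0) = 1
w5 = NOT(w4) = NOT 1 = 0
w6 = XOR(w4, b) = XOR(1, 0) = 1
w7 = NOT(w6) = NOT 1 = 0
w8 = AND(w5, w7) = AND(0, 0) = 0
w9 = XOR(w8, w3) = XOR(0, 0) = 0
giving w9 = 0 ≠ 1.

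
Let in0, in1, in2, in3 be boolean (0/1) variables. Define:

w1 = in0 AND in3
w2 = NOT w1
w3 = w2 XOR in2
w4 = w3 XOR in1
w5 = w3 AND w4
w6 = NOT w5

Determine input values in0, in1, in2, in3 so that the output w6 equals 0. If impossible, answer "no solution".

in0=0 in1=0 in2=0 in3=1

w6 = NOT w5 must be 0, so w5 = 1.
w5 = w3 AND w4 must be 1, so both w3 = 1 and w4 = 1.
Check with in0=0 in1=0 in2=0 in3=1:
w1 = in0 AND in3 = 0 AND 1 = 0
w2 = NOT w1 = NOT 0 = 1
w3 = w2 XOR in2 = 1 XOR 0 = 1
w4 = w3 XOR in1 = 1 XOR 0 = 1
w5 = w3 AND w4 = 1 AND 1 = 1
w6 = NOT w5 = NOT 1 = 0
So w6 = 0 as required.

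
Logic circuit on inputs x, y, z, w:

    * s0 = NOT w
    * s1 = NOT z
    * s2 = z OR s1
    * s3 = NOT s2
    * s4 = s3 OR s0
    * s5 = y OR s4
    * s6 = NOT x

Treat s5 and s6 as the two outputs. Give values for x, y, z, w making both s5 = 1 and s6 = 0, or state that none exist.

Check with x=1, y=0, z=1, w=0:
s0 = NOT w = NOT 0 = 1
s1 = NOT z = NOT 1 = 0
s2 = z OR s1 = 1 OR 0 = 1
s3 = NOT s2 = NOT 1 = 0
s4 = s3 OR s0 = 0 OR 1 = 1
s5 = y OR s4 = 0 OR 1 = 1
s6 = NOT x = NOT 1 = 0
So s5 = 1 and s6 = 0.

x=1, y=0, z=1, w=0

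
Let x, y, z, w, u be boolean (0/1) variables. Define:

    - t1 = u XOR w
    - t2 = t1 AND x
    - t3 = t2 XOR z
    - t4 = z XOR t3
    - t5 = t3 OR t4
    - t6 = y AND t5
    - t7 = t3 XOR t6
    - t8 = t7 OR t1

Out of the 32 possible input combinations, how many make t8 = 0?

12

t8 = t7 OR t1 must be 0, so both t7 = 0 and t1 = 0.
t7 = t3 XOR t6 must be 0, so t3 and t6 are equal.
t1 = u XOR w must be 0, so u and w are equal.
Enumerating the 32 input combinations, 12 give t8 = 0 and 20 give t8 = 1.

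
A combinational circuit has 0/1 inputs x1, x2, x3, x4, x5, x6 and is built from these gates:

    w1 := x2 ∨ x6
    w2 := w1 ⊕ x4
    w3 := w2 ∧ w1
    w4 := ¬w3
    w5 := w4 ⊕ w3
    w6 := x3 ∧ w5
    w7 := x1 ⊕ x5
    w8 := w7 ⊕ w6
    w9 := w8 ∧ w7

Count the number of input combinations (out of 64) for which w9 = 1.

16

w9 = w8 ∧ w7 must be 1, so both w8 = 1 and w7 = 1.
w8 = w7 ⊕ w6 must be 1, so w7 and w6 differ.
Enumerating the 64 input combinations, 16 give w9 = 1 and 48 give w9 = 0.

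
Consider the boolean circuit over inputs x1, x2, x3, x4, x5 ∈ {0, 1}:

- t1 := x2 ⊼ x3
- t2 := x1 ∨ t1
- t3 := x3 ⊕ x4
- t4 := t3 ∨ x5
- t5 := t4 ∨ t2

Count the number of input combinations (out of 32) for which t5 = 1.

t5 = t4 ∨ t2 must be 1, so at least one of t4, t2 is 1.
Enumerating the 32 input combinations, 31 give t5 = 1 and 1 give t5 = 0.

31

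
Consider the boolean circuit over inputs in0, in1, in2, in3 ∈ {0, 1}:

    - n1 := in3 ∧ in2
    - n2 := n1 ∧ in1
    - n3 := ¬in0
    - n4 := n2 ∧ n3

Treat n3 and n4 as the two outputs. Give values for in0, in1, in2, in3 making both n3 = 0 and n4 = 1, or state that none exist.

Across all 16 input combinations, none give both n3 = 0 and n4 = 1.

no solution exists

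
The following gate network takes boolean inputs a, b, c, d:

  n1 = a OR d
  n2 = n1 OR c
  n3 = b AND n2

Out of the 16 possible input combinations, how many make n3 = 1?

7

n3 = b AND n2 must be 1, so both b = 1 and n2 = 1.
n2 = n1 OR c must be 1, so at least one of n1, c is 1.
Enumerating the 16 input combinations, 7 give n3 = 1 and 9 give n3 = 0.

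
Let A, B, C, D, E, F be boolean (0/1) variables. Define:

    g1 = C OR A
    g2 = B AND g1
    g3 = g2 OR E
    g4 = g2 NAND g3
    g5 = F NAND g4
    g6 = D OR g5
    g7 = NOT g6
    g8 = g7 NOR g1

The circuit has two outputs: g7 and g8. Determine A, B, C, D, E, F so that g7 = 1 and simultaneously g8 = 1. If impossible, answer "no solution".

no solution exists

Across all 64 input combinations, none give both g7 = 1 and g8 = 1.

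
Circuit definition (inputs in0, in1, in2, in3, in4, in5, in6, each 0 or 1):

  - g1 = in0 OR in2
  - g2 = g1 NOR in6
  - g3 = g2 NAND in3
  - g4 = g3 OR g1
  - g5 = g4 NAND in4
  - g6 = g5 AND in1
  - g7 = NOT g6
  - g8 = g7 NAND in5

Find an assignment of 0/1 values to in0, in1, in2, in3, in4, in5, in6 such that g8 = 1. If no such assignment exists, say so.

in0=1 in1=0 in2=0 in3=1 in4=1 in5=0 in6=1

g8 = g7 NAND in5 must be 1, so at least one of g7, in5 is 0.
Check with in0=1 in1=0 in2=0 in3=1 in4=1 in5=0 in6=1:
g1 = in0 OR in2 = 1 OR 0 = 1
g2 = g1 NOR in6 = 1 NOR 1 = 0
g3 = g2 NAND in3 = 0 NAND 1 = 1
g4 = g3 OR g1 = 1 OR 1 = 1
g5 = g4 NAND in4 = 1 NAND 1 = 0
g6 = g5 AND in1 = 0 AND 0 = 0
g7 = NOT g6 = NOT 0 = 1
g8 = g7 NAND in5 = 1 NAND 0 = 1
So g8 = 1 as required.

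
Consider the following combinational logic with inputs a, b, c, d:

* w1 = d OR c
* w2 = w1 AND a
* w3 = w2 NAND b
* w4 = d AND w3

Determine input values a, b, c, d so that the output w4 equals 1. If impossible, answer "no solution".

Check with a=0, b=1, c=0, d=1:
w1 = d OR c = 1 OR 0 = 1
w2 = w1 AND a = 1 AND 0 = 0
w3 = w2 NAND b = 0 NAND 1 = 1
w4 = d AND w3 = 1 AND 1 = 1
So w4 = 1 as required.

a=0, b=1, c=0, d=1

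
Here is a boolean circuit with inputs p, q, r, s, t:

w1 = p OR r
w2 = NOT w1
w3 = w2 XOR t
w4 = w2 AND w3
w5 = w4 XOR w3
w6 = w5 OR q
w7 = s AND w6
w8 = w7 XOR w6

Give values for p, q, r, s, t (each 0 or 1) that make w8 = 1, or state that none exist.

p=1, q=0, r=0, s=0, t=1

w8 = w7 XOR w6 must be 1, so w7 and w6 differ.
Check with p=1, q=0, r=0, s=0, t=1:
w1 = p OR r = 1 OR 0 = 1
w2 = NOT w1 = NOT 1 = 0
w3 = w2 XOR t = 0 XOR 1 = 1
w4 = w2 AND w3 = 0 AND 1 = 0
w5 = w4 XOR w3 = 0 XOR 1 = 1
w6 = w5 OR q = 1 OR 0 = 1
w7 = s AND w6 = 0 AND 1 = 0
w8 = w7 XOR w6 = 0 XOR 1 = 1
So w8 = 1 as required.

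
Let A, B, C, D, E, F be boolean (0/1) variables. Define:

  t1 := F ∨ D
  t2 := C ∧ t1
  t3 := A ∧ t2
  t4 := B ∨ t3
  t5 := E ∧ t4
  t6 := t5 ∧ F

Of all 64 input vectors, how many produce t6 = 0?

54

t6 = t5 ∧ F must be 0, so at least one of t5, F is 0.
Enumerating the 64 input combinations, 54 give t6 = 0 and 10 give t6 = 1.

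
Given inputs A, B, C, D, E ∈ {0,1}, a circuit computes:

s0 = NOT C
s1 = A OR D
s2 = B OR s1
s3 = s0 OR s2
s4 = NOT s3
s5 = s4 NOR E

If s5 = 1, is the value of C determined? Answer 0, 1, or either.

either

Both values of C occur among assignments with s5 = 1:
  C=0: A=0, B=0, C=0, D=0, E=0
  C=1: A=0, B=0, C=1, D=1, E=0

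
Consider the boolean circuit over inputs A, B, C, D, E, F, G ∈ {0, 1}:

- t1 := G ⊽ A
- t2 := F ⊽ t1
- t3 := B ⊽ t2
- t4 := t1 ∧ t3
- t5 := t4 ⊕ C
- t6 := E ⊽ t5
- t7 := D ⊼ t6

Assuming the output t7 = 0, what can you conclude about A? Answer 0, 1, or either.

Both values of A occur among assignments with t7 = 0:
  A=0: A=0, B=0, C=0, D=1, E=0, F=0, G=1
  A=1: A=1, B=0, C=0, D=1, E=0, F=0, G=0

either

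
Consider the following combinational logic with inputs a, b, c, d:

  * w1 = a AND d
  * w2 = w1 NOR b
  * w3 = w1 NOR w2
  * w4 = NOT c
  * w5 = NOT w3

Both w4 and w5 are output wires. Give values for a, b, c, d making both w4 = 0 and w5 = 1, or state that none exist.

Check with a=0, b=0, c=1, d=1:
w1 = a AND d = 0 AND 1 = 0
w2 = w1 NOR b = 0 NOR 0 = 1
w3 = w1 NOR w2 = 0 NOR 1 = 0
w4 = NOT c = NOT 1 = 0
w5 = NOT w3 = NOT 0 = 1
So w4 = 0 and w5 = 1.

a=0, b=0, c=1, d=1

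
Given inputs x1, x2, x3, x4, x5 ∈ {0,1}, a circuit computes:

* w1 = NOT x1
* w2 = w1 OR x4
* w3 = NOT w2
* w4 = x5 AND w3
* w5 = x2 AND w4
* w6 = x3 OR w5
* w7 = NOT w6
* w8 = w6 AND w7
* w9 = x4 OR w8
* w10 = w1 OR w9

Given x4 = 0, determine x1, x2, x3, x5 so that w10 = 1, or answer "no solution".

w10 = w1 OR w9 must be 1, so at least one of w1, w9 is 1.
Check with x4 = 0 and x1=0, x2=1, x3=1, x5=0:
w1 = NOT x1 = NOT 0 = 1
w2 = w1 OR x4 = 1 OR 0 = 1
w3 = NOT w2 = NOT 1 = 0
w4 = x5 AND w3 = 0 AND 0 = 0
w5 = x2 AND w4 = 1 AND 0 = 0
w6 = x3 OR w5 = 1 OR 0 = 1
w7 = NOT w6 = NOT 1 = 0
w8 = w6 AND w7 = 1 AND 0 = 0
w9 = x4 OR w8 = 0 OR 0 = 0
w10 = w1 OR w9 = 1 OR 0 = 1
So w10 = 1.

x1=0 x2=1 x3=1 x5=0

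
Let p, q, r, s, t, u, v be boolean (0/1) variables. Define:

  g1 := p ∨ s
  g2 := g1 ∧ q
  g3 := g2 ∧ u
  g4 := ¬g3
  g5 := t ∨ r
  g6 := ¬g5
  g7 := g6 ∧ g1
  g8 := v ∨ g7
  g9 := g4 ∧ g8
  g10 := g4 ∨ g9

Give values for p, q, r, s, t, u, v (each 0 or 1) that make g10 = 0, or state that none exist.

p=1 q=1 r=1 s=1 t=1 u=1 v=1

Check with p=1 q=1 r=1 s=1 t=1 u=1 v=1:
g1 = p ∨ s = 1 ∨ 1 = 1
g2 = g1 ∧ q = 1 ∧ 1 = 1
g3 = g2 ∧ u = 1 ∧ 1 = 1
g4 = ¬g3 = ¬1 = 0
g5 = t ∨ r = 1 ∨ 1 = 1
g6 = ¬g5 = ¬1 = 0
g7 = g6 ∧ g1 = 0 ∧ 1 = 0
g8 = v ∨ g7 = 1 ∨ 0 = 1
g9 = g4 ∧ g8 = 0 ∧ 1 = 0
g10 = g4 ∨ g9 = 0 ∨ 0 = 0
So g10 = 0 as required.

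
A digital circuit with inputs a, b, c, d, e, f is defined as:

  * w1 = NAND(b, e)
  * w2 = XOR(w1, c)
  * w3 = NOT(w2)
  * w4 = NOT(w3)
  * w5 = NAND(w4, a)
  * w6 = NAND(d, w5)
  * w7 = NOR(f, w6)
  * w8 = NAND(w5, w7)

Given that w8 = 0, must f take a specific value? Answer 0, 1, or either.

w8 = NAND(w5, w7) must be 0, so both w5 = 1 and w7 = 1.
w5 = NAND(w4, a) must be 1, so at least one of w4, a is 0.
w7 = NOR(f, w6) must be 1, so both f = 0 and w6 = 0.
Every assignment with w8 = 0 has f = 0; there are 12 such assignment(s).

0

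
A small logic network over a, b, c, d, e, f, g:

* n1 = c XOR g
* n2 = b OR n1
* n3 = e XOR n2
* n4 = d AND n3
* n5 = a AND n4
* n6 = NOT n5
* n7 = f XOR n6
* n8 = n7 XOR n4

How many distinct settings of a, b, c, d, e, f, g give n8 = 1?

64

n8 = n7 XOR n4 must be 1, so n7 and n4 differ.
Enumerating the 128 input combinations, 64 give n8 = 1 and 64 give n8 = 0.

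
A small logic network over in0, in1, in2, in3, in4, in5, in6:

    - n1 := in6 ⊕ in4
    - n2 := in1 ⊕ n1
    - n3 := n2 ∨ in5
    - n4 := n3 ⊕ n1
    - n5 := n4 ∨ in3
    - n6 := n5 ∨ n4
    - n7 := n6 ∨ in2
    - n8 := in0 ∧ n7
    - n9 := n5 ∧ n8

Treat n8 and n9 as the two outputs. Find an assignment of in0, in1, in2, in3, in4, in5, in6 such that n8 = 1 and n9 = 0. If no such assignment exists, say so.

in0=1 in1=0 in2=1 in3=0 in4=0 in5=1 in6=1

Check with in0=1 in1=0 in2=1 in3=0 in4=0 in5=1 in6=1:
n1 = in6 ⊕ in4 = 1 ⊕ 0 = 1
n2 = in1 ⊕ n1 = 0 ⊕ 1 = 1
n3 = n2 ∨ in5 = 1 ∨ 1 = 1
n4 = n3 ⊕ n1 = 1 ⊕ 1 = 0
n5 = n4 ∨ in3 = 0 ∨ 0 = 0
n6 = n5 ∨ n4 = 0 ∨ 0 = 0
n7 = n6 ∨ in2 = 0 ∨ 1 = 1
n8 = in0 ∧ n7 = 1 ∧ 1 = 1
n9 = n5 ∧ n8 = 0 ∧ 1 = 0
So n8 = 1 and n9 = 0.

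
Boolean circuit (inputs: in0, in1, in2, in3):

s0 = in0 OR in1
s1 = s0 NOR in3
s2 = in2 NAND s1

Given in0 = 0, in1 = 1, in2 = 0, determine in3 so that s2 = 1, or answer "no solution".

Check with in0 = 0, in1 = 1, in2 = 0 and in3=0:
s0 = in0 OR in1 = 0 OR 1 = 1
s1 = s0 NOR in3 = 1 NOR 0 = 0
s2 = in2 NAND s1 = 0 NAND 0 = 1
So s2 = 1.

in3=0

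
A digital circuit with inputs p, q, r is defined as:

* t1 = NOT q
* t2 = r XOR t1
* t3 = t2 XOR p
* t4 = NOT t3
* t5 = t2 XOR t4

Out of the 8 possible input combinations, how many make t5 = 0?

4

t5 = t2 XOR t4 must be 0, so t2 and t4 are equal.
Satisfying assignments:
  p=1, q=0, r=0
  p=1, q=0, r=1
  p=1, q=1, r=0
  p=1, q=1, r=1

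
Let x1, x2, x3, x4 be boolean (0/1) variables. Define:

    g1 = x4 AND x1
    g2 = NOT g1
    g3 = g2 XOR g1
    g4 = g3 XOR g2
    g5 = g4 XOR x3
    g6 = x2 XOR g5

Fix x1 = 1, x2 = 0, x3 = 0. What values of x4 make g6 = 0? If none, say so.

x4=0

Check with x1 = 1, x2 = 0, x3 = 0 and x4=0:
g1 = x4 AND x1 = 0 AND 1 = 0
g2 = NOT g1 = NOT 0 = 1
g3 = g2 XOR g1 = 1 XOR 0 = 1
g4 = g3 XOR g2 = 1 XOR 1 = 0
g5 = g4 XOR x3 = 0 XOR 0 = 0
g6 = x2 XOR g5 = 0 XOR 0 = 0
So g6 = 0.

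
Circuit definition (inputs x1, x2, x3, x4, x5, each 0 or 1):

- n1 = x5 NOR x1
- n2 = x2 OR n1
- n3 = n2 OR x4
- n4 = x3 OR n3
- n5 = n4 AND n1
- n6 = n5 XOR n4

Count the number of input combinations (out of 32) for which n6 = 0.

11

n6 = n5 XOR n4 must be 0, so n5 and n4 are equal.
Enumerating the 32 input combinations, 11 give n6 = 0 and 21 give n6 = 1.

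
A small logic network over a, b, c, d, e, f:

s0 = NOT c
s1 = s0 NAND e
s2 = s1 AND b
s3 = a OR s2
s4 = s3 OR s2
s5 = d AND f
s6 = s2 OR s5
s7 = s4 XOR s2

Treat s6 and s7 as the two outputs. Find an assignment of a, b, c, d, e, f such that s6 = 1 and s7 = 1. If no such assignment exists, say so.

a=1, b=0, c=1, d=1, e=1, f=1

Check with a=1, b=0, c=1, d=1, e=1, f=1:
s0 = NOT c = NOT 1 = 0
s1 = s0 NAND e = 0 NAND 1 = 1
s2 = s1 AND b = 1 AND 0 = 0
s3 = a OR s2 = 1 OR 0 = 1
s4 = s3 OR s2 = 1 OR 0 = 1
s5 = d AND f = 1 AND 1 = 1
s6 = s2 OR s5 = 0 OR 1 = 1
s7 = s4 XOR s2 = 1 XOR 0 = 1
So s6 = 1 and s7 = 1.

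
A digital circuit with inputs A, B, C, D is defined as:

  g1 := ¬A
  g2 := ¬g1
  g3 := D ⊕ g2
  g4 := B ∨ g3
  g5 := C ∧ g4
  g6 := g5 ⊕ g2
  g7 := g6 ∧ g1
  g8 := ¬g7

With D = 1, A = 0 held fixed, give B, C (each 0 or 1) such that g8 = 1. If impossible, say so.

Check with D = 1, A = 0 and B=0, C=0:
g1 = ¬A = ¬0 = 1
g2 = ¬g1 = ¬1 = 0
g3 = D ⊕ g2 = 1 ⊕ 0 = 1
g4 = B ∨ g3 = 0 ∨ 1 = 1
g5 = C ∧ g4 = 0 ∧ 1 = 0
g6 = g5 ⊕ g2 = 0 ⊕ 0 = 0
g7 = g6 ∧ g1 = 0 ∧ 1 = 0
g8 = ¬g7 = ¬0 = 1
So g8 = 1.

B=0, C=0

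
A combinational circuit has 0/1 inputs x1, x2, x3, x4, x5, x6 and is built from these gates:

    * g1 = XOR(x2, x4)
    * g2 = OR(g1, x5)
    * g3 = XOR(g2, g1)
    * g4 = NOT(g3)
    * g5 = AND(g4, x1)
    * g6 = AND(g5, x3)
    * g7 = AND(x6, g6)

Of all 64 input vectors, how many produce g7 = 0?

58

g7 = AND(x6, g6) must be 0, so at least one of x6, g6 is 0.
Enumerating the 64 input combinations, 58 give g7 = 0 and 6 give g7 = 1.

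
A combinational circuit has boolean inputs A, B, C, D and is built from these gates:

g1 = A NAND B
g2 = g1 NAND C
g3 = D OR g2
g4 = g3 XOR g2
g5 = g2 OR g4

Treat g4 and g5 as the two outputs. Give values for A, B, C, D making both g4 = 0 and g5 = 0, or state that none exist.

A=1, B=0, C=1, D=0

Check with A=1, B=0, C=1, D=0:
g1 = A NAND B = 1 NAND 0 = 1
g2 = g1 NAND C = 1 NAND 1 = 0
g3 = D OR g2 = 0 OR 0 = 0
g4 = g3 XOR g2 = 0 XOR 0 = 0
g5 = g2 OR g4 = 0 OR 0 = 0
So g4 = 0 and g5 = 0.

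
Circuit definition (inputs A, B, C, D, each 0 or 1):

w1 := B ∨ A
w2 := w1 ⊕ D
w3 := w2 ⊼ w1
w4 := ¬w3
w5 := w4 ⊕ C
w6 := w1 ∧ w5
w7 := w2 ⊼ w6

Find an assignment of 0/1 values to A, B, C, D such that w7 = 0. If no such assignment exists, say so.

A=0, B=1, C=0, D=0

w7 = w2 ⊼ w6 must be 0, so both w2 = 1 and w6 = 1.
w2 = w1 ⊕ D must be 1, so w1 and D differ.
w6 = w1 ∧ w5 must be 1, so both w1 = 1 and w5 = 1.
Check with A=0, B=1, C=0, D=0:
w1 = B ∨ A = 1 ∨ 0 = 1
w2 = w1 ⊕ D = 1 ⊕ 0 = 1
w3 = w2 ⊼ w1 = 1 ⊼ 1 = 0
w4 = ¬w3 = ¬0 = 1
w5 = w4 ⊕ C = 1 ⊕ 0 = 1
w6 = w1 ∧ w5 = 1 ∧ 1 = 1
w7 = w2 ⊼ w6 = 1 ⊼ 1 = 0
So w7 = 0 as required.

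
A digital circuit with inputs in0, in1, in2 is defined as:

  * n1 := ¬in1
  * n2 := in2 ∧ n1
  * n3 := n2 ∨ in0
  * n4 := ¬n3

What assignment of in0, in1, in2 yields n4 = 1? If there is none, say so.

in0=0 in1=1 in2=0

Check with in0=0 in1=1 in2=0:
n1 = ¬in1 = ¬1 = 0
n2 = in2 ∧ n1 = 0 ∧ 0 = 0
n3 = n2 ∨ in0 = 0 ∨ 0 = 0
n4 = ¬n3 = ¬0 = 1
So n4 = 1 as required.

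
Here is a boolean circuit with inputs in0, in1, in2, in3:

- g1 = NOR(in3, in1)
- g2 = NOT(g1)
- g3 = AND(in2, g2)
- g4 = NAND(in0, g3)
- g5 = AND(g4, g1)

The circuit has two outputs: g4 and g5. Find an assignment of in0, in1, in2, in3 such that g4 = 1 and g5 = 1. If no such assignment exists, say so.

Check with in0=1 in1=0 in2=0 in3=0:
g1 = NOR(in3, in1) = NOR(0, 0) = 1
g2 = NOT(g1) = NOT 1 = 0
g3 = AND(in2, g2) = AND(0, 0) = 0
g4 = NAND(in0, g3) = NAND(1, 0) = 1
g5 = AND(g4, g1) = AND(1, 1) = 1
So g4 = 1 and g5 = 1.

in0=1 in1=0 in2=0 in3=0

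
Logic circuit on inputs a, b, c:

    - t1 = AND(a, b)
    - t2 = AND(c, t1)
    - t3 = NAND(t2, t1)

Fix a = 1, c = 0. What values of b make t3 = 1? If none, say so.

Check with a = 1, c = 0 and b=1:
t1 = AND(a, b) = AND(1, 1) = 1
t2 = AND(c, t1) = AND(0, 1) = 0
t3 = NAND(t2, t1) = NAND(0, 1) = 1
So t3 = 1.

b=1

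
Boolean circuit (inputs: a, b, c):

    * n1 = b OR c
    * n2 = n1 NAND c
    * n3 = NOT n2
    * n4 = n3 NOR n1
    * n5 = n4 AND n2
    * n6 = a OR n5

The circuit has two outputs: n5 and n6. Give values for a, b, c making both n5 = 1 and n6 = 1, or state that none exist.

a=0, b=0, c=0

Check with a=0, b=0, c=0:
n1 = b OR c = 0 OR 0 = 0
n2 = n1 NAND c = 0 NAND 0 = 1
n3 = NOT n2 = NOT 1 = 0
n4 = n3 NOR n1 = 0 NOR 0 = 1
n5 = n4 AND n2 = 1 AND 1 = 1
n6 = a OR n5 = 0 OR 1 = 1
So n5 = 1 and n6 = 1.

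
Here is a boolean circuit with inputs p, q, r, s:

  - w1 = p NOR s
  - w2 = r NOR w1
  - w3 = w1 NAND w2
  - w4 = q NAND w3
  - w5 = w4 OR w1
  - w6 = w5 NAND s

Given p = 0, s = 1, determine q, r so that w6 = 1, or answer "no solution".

q=1, r=0

w6 = w5 NAND s must be 1, so at least one of w5, s is 0.
Check with p = 0, s = 1 and q=1, r=0:
w1 = p NOR s = 0 NOR 1 = 0
w2 = r NOR w1 = 0 NOR 0 = 1
w3 = w1 NAND w2 = 0 NAND 1 = 1
w4 = q NAND w3 = 1 NAND 1 = 0
w5 = w4 OR w1 = 0 OR 0 = 0
w6 = w5 NAND s = 0 NAND 1 = 1
So w6 = 1.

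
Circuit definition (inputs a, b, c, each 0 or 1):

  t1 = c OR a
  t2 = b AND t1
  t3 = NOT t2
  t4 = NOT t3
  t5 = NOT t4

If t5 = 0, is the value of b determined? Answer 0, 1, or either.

t5 = NOT t4 must be 0, so t4 = 1.
t4 = NOT t3 must be 1, so t3 = 0.
Every assignment with t5 = 0 has b = 1; there are 3 such assignment(s).
  a=0, b=1, c=1
  a=1, b=1, c=0
  a=1, b=1, c=1

1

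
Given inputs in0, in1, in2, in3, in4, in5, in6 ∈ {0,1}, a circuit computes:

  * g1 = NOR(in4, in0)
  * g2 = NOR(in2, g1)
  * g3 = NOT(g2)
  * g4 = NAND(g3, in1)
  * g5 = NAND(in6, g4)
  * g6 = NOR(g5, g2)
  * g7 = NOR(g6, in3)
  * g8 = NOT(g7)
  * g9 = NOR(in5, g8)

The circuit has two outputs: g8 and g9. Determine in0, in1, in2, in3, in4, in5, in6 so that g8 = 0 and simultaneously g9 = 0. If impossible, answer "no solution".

in0=1, in1=0, in2=1, in3=0, in4=1, in5=1, in6=0

Check with in0=1, in1=0, in2=1, in3=0, in4=1, in5=1, in6=0:
g1 = NOR(in4, in0) = NOR(1, 1) = 0
g2 = NOR(in2, g1) = NOR(1, 0) = 0
g3 = NOT(g2) = NOT 0 = 1
g4 = NAND(g3, in1) = NAND(1, 0) = 1
g5 = NAND(in6, g4) = NAND(0, 1) = 1
g6 = NOR(g5, g2) = NOR(1, 0) = 0
g7 = NOR(g6, in3) = NOR(0, 0) = 1
g8 = NOT(g7) = NOT 1 = 0
g9 = NOR(in5, g8) = NOR(1, 0) = 0
So g8 = 0 and g9 = 0.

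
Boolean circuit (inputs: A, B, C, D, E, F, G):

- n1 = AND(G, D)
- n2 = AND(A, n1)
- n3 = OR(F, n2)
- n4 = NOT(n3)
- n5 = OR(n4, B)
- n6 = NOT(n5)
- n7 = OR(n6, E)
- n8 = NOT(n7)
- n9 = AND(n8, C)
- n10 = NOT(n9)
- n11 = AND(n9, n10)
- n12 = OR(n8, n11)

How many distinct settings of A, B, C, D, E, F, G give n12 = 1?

n12 = OR(n8, n11) must be 1, so at least one of n8, n11 is 1.
Enumerating the 128 input combinations, 46 give n12 = 1 and 82 give n12 = 0.

46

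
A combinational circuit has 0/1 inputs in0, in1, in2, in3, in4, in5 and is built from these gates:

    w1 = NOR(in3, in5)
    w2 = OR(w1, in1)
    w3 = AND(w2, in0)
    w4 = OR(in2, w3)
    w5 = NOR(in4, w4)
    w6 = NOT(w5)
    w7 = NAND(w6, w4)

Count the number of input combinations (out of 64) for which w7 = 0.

42

w7 = NAND(w6, w4) must be 0, so both w6 = 1 and w4 = 1.
w6 = NOT(w5) must be 1, so w5 = 0.
w4 = OR(in2, w3) must be 1, so at least one of in2, w3 is 1.
Enumerating the 64 input combinations, 42 give w7 = 0 and 22 give w7 = 1.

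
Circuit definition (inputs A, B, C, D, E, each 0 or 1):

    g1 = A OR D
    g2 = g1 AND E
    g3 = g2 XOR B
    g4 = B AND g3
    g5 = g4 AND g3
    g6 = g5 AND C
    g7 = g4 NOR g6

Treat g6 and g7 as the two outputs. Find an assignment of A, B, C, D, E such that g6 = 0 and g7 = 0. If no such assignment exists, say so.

Check with A=1, B=1, C=0, D=1, E=0:
g1 = A OR D = 1 OR 1 = 1
g2 = g1 AND E = 1 AND 0 = 0
g3 = g2 XOR B = 0 XOR 1 = 1
g4 = B AND g3 = 1 AND 1 = 1
g5 = g4 AND g3 = 1 AND 1 = 1
g6 = g5 AND C = 1 AND 0 = 0
g7 = g4 NOR g6 = 1 NOR 0 = 0
So g6 = 0 and g7 = 0.

A=1, B=1, C=0, D=1, E=0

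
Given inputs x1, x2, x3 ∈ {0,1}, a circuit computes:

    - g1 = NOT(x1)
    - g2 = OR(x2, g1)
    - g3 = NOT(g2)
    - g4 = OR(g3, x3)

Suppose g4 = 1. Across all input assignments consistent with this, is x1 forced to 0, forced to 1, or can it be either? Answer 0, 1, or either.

either

Both values of x1 occur among assignments with g4 = 1:
  x1=0: x1=0, x2=0, x3=1
  x1=1: x1=1, x2=0, x3=0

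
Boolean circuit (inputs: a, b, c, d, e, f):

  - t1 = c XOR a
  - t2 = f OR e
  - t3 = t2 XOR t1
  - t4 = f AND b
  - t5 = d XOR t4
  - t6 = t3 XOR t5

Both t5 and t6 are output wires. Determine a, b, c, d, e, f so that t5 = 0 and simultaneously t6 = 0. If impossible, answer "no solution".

Check with a=1, b=0, c=0, d=0, e=1, f=0:
t1 = c XOR a = 0 XOR 1 = 1
t2 = f OR e = 0 OR 1 = 1
t3 = t2 XOR t1 = 1 XOR 1 = 0
t4 = f AND b = 0 AND 0 = 0
t5 = d XOR t4 = 0 XOR 0 = 0
t6 = t3 XOR t5 = 0 XOR 0 = 0
So t5 = 0 and t6 = 0.

a=1, b=0, c=0, d=0, e=1, f=0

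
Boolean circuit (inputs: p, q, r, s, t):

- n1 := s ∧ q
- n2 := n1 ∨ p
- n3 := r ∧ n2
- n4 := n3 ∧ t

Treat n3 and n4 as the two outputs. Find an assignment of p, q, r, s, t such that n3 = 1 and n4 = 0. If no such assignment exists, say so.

Check with p=1 q=0 r=1 s=1 t=0:
n1 = s ∧ q = 1 ∧ 0 = 0
n2 = n1 ∨ p = 0 ∨ 1 = 1
n3 = r ∧ n2 = 1 ∧ 1 = 1
n4 = n3 ∧ t = 1 ∧ 0 = 0
So n3 = 1 and n4 = 0.

p=1 q=0 r=1 s=1 t=0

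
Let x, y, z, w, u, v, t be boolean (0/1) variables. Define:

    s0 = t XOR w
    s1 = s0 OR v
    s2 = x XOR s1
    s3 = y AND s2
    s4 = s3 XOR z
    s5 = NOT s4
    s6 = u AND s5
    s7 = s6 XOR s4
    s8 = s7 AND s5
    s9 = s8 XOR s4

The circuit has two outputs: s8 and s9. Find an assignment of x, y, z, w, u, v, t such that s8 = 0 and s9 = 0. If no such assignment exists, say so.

Check with x=0, y=1, z=1, w=1, u=0, v=0, t=0:
s0 = t XOR w = 0 XOR 1 = 1
s1 = s0 OR v = 1 OR 0 = 1
s2 = x XOR s1 = 0 XOR 1 = 1
s3 = y AND s2 = 1 AND 1 = 1
s4 = s3 XOR z = 1 XOR 1 = 0
s5 = NOT s4 = NOT 0 = 1
s6 = u AND s5 = 0 AND 1 = 0
s7 = s6 XOR s4 = 0 XOR 0 = 0
s8 = s7 AND s5 = 0 AND 1 = 0
s9 = s8 XOR s4 = 0 XOR 0 = 0
So s8 = 0 and s9 = 0.

x=0, y=1, z=1, w=1, u=0, v=0, t=0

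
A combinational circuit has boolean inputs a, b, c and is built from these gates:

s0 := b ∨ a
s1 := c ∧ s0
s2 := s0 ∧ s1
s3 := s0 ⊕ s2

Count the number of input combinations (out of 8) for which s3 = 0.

5

s3 = s0 ⊕ s2 must be 0, so s0 and s2 are equal.
Satisfying assignments:
  a=0, b=0, c=0
  a=0, b=0, c=1
  a=0, b=1, c=1
  a=1, b=0, c=1
  a=1, b=1, c=1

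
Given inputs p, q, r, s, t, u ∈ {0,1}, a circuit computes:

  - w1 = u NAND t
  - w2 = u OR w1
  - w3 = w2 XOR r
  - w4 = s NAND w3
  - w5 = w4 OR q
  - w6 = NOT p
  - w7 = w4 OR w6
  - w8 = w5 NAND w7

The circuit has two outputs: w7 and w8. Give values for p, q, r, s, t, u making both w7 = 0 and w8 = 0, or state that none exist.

Across all 64 input combinations, none give both w7 = 0 and w8 = 0.

no solution exists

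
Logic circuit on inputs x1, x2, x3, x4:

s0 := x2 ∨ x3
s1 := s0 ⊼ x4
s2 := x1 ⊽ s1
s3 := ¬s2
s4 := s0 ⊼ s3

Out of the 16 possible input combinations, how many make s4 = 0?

s4 = s0 ⊼ s3 must be 0, so both s0 = 1 and s3 = 1.
s0 = x2 ∨ x3 must be 1, so at least one of x2, x3 is 1.
s3 = ¬s2 must be 1, so s2 = 0.
Enumerating the 16 input combinations, 9 give s4 = 0 and 7 give s4 = 1.

9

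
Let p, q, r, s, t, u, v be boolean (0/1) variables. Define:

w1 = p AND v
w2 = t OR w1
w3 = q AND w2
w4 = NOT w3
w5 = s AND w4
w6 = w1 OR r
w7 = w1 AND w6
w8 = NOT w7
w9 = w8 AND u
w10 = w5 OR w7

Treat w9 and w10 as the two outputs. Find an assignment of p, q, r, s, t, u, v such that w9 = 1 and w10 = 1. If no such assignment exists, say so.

Check with p=1, q=0, r=0, s=1, t=0, u=1, v=0:
w1 = p AND v = 1 AND 0 = 0
w2 = t OR w1 = 0 OR 0 = 0
w3 = q AND w2 = 0 AND 0 = 0
w4 = NOT w3 = NOT 0 = 1
w5 = s AND w4 = 1 AND 1 = 1
w6 = w1 OR r = 0 OR 0 = 0
w7 = w1 AND w6 = 0 AND 0 = 0
w8 = NOT w7 = NOT 0 = 1
w9 = w8 AND u = 1 AND 1 = 1
w10 = w5 OR w7 = 1 OR 0 = 1
So w9 = 1 and w10 = 1.

p=1, q=0, r=0, s=1, t=0, u=1, v=0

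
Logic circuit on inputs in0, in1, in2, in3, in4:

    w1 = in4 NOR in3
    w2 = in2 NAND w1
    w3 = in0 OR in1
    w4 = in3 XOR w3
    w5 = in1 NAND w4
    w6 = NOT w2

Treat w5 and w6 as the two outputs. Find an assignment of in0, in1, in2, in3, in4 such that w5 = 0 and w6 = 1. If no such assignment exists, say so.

in0=0, in1=1, in2=1, in3=0, in4=0

Check with in0=0, in1=1, in2=1, in3=0, in4=0:
w1 = in4 NOR in3 = 0 NOR 0 = 1
w2 = in2 NAND w1 = 1 NAND 1 = 0
w3 = in0 OR in1 = 0 OR 1 = 1
w4 = in3 XOR w3 = 0 XOR 1 = 1
w5 = in1 NAND w4 = 1 NAND 1 = 0
w6 = NOT w2 = NOT 0 = 1
So w5 = 0 and w6 = 1.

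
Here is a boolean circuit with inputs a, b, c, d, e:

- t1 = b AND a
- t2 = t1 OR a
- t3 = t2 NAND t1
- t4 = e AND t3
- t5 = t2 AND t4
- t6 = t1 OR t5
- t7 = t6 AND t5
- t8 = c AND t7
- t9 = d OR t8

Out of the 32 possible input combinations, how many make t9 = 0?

15

t9 = d OR t8 must be 0, so both d = 0 and t8 = 0.
t8 = c AND t7 must be 0, so at least one of c, t7 is 0.
Enumerating the 32 input combinations, 15 give t9 = 0 and 17 give t9 = 1.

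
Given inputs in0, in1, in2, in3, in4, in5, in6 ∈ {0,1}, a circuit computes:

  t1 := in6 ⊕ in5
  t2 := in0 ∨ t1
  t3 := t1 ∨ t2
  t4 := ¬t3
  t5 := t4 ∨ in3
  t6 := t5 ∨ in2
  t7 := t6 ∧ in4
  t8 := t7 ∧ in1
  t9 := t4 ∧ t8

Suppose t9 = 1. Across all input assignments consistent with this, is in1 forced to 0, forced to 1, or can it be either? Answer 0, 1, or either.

1

t9 = t4 ∧ t8 must be 1, so both t4 = 1 and t8 = 1.
t4 = ¬t3 must be 1, so t3 = 0.
t8 = t7 ∧ in1 must be 1, so both t7 = 1 and in1 = 1.
Every assignment with t9 = 1 has in1 = 1; there are 8 such assignment(s).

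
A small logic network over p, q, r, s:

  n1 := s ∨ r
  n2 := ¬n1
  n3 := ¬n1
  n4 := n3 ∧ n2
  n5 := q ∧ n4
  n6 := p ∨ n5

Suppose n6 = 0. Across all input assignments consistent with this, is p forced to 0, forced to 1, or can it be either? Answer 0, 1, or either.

n6 = p ∨ n5 must be 0, so both p = 0 and n5 = 0.
Every assignment with n6 = 0 has p = 0; there are 7 such assignment(s).

0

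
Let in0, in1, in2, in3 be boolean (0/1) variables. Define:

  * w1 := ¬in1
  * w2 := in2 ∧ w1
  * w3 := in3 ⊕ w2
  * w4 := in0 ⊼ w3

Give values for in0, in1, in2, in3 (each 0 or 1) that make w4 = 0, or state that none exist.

w4 = in0 ⊼ w3 must be 0, so both in0 = 1 and w3 = 1.
w3 = in3 ⊕ w2 must be 1, so in3 and w2 differ.
Check with in0=1 in1=0 in2=0 in3=1:
w1 = ¬in1 = ¬0 = 1
w2 = in2 ∧ w1 = 0 ∧ 1 = 0
w3 = in3 ⊕ w2 = 1 ⊕ 0 = 1
w4 = in0 ⊼ w3 = 1 ⊼ 1 = 0
So w4 = 0 as required.

in0=1 in1=0 in2=0 in3=1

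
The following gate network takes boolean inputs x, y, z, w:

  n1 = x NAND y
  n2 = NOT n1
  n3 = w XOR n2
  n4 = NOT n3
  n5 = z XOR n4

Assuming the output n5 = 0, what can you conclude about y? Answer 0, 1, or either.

either

Both values of y occur among assignments with n5 = 0:
  y=0: x=0, y=0, z=0, w=1
  y=1: x=0, y=1, z=0, w=1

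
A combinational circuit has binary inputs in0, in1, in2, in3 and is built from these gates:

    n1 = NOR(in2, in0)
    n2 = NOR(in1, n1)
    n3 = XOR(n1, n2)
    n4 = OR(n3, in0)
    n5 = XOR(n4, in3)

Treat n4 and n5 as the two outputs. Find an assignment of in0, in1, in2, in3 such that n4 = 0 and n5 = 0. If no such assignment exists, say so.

in0=0 in1=1 in2=1 in3=0

Check with in0=0 in1=1 in2=1 in3=0:
n1 = NOR(in2, in0) = NOR(1, 0) = 0
n2 = NOR(in1, n1) = NOR(1, 0) = 0
n3 = XOR(n1, n2) = XOR(0, 0) = 0
n4 = OR(n3, in0) = OR(0, 0) = 0
n5 = XOR(n4, in3) = XOR(0, 0) = 0
So n4 = 0 and n5 = 0.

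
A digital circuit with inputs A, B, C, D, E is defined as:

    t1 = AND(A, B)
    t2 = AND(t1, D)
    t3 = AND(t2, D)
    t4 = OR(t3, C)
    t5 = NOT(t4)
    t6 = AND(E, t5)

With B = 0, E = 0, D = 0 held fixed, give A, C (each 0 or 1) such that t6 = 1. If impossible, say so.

no solution exists

With B = 0, E = 0, D = 0 fixed, none of the 4 settings of A, C give t6 = 1.
For example, with A=1, C=1:
t1 = AND(A, B) = AND(1, 0) = 0
t2 = AND(t1, D) = AND(0, 0) = 0
t3 = AND(t2, D) = AND(0, 0) = 0
t4 = OR(t3, C) = OR(0, 1) = 1
t5 = NOT(t4) = NOT 1 = 0
t6 = AND(E, t5) = AND(0, 0) = 0
giving t6 = 0 ≠ 1.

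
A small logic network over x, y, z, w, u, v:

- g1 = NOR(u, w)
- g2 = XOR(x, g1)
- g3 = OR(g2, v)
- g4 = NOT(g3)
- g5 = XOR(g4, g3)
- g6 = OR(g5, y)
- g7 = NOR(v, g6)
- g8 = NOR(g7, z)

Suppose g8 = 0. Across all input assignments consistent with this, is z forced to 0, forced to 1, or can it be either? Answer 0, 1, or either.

g8 = NOR(g7, z) must be 0, so at least one of g7, z is 1.
Every assignment with g8 = 0 has z = 1; there are 32 such assignment(s).

1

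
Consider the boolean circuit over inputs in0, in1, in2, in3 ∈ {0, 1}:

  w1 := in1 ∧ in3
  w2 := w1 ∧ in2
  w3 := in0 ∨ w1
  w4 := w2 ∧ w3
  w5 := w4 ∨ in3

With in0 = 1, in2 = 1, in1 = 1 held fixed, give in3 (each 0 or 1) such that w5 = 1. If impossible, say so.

in3=1

w5 = w4 ∨ in3 must be 1, so at least one of w4, in3 is 1.
Check with in0 = 1, in2 = 1, in1 = 1 and in3=1:
w1 = in1 ∧ in3 = 1 ∧ 1 = 1
w2 = w1 ∧ in2 = 1 ∧ 1 = 1
w3 = in0 ∨ w1 = 1 ∨ 1 = 1
w4 = w2 ∧ w3 = 1 ∧ 1 = 1
w5 = w4 ∨ in3 = 1 ∨ 1 = 1
So w5 = 1.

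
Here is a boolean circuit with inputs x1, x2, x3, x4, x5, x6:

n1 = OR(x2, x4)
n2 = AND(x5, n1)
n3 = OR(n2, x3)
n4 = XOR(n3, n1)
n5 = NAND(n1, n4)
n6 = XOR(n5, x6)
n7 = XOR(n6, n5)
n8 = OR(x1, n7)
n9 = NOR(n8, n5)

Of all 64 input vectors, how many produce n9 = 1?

n9 = NOR(n8, n5) must be 1, so both n8 = 0 and n5 = 0.
n8 = OR(x1, n7) must be 0, so both x1 = 0 and n7 = 0.
Enumerating the 64 input combinations, 3 give n9 = 1 and 61 give n9 = 0.

3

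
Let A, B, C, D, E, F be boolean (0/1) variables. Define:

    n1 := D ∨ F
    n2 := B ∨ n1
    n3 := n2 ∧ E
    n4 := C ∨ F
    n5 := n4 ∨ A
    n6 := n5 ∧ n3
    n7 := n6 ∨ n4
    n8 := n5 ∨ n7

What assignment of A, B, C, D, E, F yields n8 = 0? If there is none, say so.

A=0 B=0 C=0 D=1 E=1 F=0

n8 = n5 ∨ n7 must be 0, so both n5 = 0 and n7 = 0.
n5 = n4 ∨ A must be 0, so both n4 = 0 and A = 0.
n7 = n6 ∨ n4 must be 0, so both n6 = 0 and n4 = 0.
Check with A=0 B=0 C=0 D=1 E=1 F=0:
n1 = D ∨ F = 1 ∨ 0 = 1
n2 = B ∨ n1 = 0 ∨ 1 = 1
n3 = n2 ∧ E = 1 ∧ 1 = 1
n4 = C ∨ F = 0 ∨ 0 = 0
n5 = n4 ∨ A = 0 ∨ 0 = 0
n6 = n5 ∧ n3 = 0 ∧ 1 = 0
n7 = n6 ∨ n4 = 0 ∨ 0 = 0
n8 = n5 ∨ n7 = 0 ∨ 0 = 0
So n8 = 0 as required.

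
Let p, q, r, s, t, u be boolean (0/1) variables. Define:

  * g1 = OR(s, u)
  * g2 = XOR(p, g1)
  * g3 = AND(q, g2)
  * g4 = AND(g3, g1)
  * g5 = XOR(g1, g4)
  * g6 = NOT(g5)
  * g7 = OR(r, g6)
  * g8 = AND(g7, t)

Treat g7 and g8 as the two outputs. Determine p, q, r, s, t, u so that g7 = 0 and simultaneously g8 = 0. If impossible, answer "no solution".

Check with p=1, q=1, r=0, s=0, t=0, u=1:
g1 = OR(s, u) = OR(0, 1) = 1
g2 = XOR(p, g1) = XOR(1, 1) = 0
g3 = AND(q, g2) = AND(1, 0) = 0
g4 = AND(g3, g1) = AND(0, 1) = 0
g5 = XOR(g1, g4) = XOR(1, 0) = 1
g6 = NOT(g5) = NOT 1 = 0
g7 = OR(r, g6) = OR(0, 0) = 0
g8 = AND(g7, t) = AND(0, 0) = 0
So g7 = 0 and g8 = 0.

p=1, q=1, r=0, s=0, t=0, u=1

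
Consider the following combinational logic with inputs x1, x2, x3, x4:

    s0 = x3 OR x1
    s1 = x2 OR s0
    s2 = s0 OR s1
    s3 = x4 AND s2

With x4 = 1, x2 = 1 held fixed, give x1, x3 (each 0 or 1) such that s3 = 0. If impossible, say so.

no solution exists

With x4 = 1, x2 = 1 fixed, none of the 4 settings of x1, x3 give s3 = 0.
For example, with x1=0, x3=0:
s0 = x3 OR x1 = 0 OR 0 = 0
s1 = x2 OR s0 = 1 OR 0 = 1
s2 = s0 OR s1 = 0 OR 1 = 1
s3 = x4 AND s2 = 1 AND 1 = 1
giving s3 = 1 ≠ 0.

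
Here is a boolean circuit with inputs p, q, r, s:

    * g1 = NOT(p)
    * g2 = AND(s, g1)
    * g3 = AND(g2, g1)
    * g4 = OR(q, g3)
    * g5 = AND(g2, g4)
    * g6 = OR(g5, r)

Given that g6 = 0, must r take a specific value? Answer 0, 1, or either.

0

g6 = OR(g5, r) must be 0, so both g5 = 0 and r = 0.
g5 = AND(g2, g4) must be 0, so at least one of g2, g4 is 0.
Every assignment with g6 = 0 has r = 0; there are 6 such assignment(s).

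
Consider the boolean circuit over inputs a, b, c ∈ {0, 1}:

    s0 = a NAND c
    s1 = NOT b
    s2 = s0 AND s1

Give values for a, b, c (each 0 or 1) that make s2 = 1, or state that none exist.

a=1, b=0, c=0

s2 = s0 AND s1 must be 1, so both s0 = 1 and s1 = 1.
s0 = a NAND c must be 1, so at least one of a, c is 0.
s1 = NOT b must be 1, so b = 0.
Check with a=1, b=0, c=0:
s0 = a NAND c = 1 NAND 0 = 1
s1 = NOT b = NOT 0 = 1
s2 = s0 AND s1 = 1 AND 1 = 1
So s2 = 1 as required.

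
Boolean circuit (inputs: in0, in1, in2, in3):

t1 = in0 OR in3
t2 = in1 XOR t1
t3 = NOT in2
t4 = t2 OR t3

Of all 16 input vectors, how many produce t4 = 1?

12

t4 = t2 OR t3 must be 1, so at least one of t2, t3 is 1.
Enumerating the 16 input combinations, 12 give t4 = 1 and 4 give t4 = 0.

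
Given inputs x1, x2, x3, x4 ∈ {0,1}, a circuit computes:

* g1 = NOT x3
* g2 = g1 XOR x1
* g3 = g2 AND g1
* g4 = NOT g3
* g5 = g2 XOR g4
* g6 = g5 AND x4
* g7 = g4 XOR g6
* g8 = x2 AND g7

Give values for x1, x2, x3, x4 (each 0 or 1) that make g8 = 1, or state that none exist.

g8 = x2 AND g7 must be 1, so both x2 = 1 and g7 = 1.
g7 = g4 XOR g6 must be 1, so g4 and g6 differ.
Check with x1=1 x2=1 x3=0 x4=0:
g1 = NOT x3 = NOT 0 = 1
g2 = g1 XOR x1 = 1 XOR 1 = 0
g3 = g2 AND g1 = 0 AND 1 = 0
g4 = NOT g3 = NOT 0 = 1
g5 = g2 XOR g4 = 0 XOR 1 = 1
g6 = g5 AND x4 = 1 AND 0 = 0
g7 = g4 XOR g6 = 1 XOR 0 = 1
g8 = x2 AND g7 = 1 AND 1 = 1
So g8 = 1 as required.

x1=1 x2=1 x3=0 x4=0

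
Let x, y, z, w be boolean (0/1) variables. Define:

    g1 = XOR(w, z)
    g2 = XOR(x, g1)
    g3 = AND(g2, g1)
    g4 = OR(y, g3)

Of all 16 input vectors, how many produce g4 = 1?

10

g4 = OR(y, g3) must be 1, so at least one of y, g3 is 1.
Enumerating the 16 input combinations, 10 give g4 = 1 and 6 give g4 = 0.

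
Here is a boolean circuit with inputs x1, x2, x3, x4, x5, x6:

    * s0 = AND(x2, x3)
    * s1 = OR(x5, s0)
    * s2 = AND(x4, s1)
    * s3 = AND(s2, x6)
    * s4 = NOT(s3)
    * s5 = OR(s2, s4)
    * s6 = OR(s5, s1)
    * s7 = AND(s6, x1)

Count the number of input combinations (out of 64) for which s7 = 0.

s7 = AND(s6, x1) must be 0, so at least one of s6, x1 is 0.
Enumerating the 64 input combinations, 32 give s7 = 0 and 32 give s7 = 1.

32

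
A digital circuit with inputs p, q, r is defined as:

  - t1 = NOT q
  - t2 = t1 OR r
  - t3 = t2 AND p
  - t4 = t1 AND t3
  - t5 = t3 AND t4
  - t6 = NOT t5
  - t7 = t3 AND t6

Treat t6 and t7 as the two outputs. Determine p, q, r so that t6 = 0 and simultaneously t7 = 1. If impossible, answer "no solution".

Across all 8 input combinations, none give both t6 = 0 and t7 = 1.

no solution exists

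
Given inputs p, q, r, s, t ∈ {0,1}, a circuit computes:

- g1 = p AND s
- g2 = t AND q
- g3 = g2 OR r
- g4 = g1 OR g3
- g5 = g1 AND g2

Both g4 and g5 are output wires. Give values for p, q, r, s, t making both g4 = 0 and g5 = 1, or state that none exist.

Across all 32 input combinations, none give both g4 = 0 and g5 = 1.

no solution exists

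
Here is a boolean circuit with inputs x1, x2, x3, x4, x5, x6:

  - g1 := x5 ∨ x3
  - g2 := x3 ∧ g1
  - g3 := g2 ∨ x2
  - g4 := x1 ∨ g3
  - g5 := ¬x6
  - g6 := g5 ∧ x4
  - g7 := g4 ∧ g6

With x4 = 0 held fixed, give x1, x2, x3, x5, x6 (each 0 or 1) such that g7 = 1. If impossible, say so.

With x4 = 0 fixed, none of the 32 settings of x1, x2, x3, x5, x6 give g7 = 1.
For example, with x1=1, x2=1, x3=1, x5=0, x6=1:
g1 = x5 ∨ x3 = 0 ∨ 1 = 1
g2 = x3 ∧ g1 = 1 ∧ 1 = 1
g3 = g2 ∨ x2 = 1 ∨ 1 = 1
g4 = x1 ∨ g3 = 1 ∨ 1 = 1
g5 = ¬x6 = ¬1 = 0
g6 = g5 ∧ x4 = 0 ∧ 0 = 0
g7 = g4 ∧ g6 = 1 ∧ 0 = 0
giving g7 = 0 ≠ 1.

no solution exists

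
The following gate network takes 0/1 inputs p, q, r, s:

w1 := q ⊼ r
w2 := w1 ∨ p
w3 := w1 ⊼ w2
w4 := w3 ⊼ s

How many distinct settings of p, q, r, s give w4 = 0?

w4 = w3 ⊼ s must be 0, so both w3 = 1 and s = 1.
Satisfying assignments:
  p=0, q=1, r=1, s=1
  p=1, q=1, r=1, s=1

2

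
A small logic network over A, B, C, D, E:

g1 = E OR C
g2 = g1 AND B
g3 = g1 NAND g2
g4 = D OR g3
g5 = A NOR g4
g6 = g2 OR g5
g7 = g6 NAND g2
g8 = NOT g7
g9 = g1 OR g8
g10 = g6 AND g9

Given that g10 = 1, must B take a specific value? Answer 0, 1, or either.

g10 = g6 AND g9 must be 1, so both g6 = 1 and g9 = 1.
g6 = g2 OR g5 must be 1, so at least one of g2, g5 is 1.
g9 = g1 OR g8 must be 1, so at least one of g1, g8 is 1.
Every assignment with g10 = 1 has B = 1; there are 12 such assignment(s).

1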